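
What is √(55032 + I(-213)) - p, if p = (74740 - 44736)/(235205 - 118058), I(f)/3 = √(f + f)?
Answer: -30004/117147 + √(55032 + 3*I*√426) ≈ 234.33 + 0.13197*I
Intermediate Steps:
I(f) = 3*√2*√f (I(f) = 3*√(f + f) = 3*√(2*f) = 3*(√2*√f) = 3*√2*√f)
p = 30004/117147 ≈ 0.25612
√(55032 + I(-213)) - p = √(55032 + 3*√2*√(-213)) - 1*30004/117147 = √(55032 + 3*√2*(I*√213)) - 30004/117147 = √(55032 + 3*I*√426) - 30004/117147 = -30004/117147 + √(55032 + 3*I*√426)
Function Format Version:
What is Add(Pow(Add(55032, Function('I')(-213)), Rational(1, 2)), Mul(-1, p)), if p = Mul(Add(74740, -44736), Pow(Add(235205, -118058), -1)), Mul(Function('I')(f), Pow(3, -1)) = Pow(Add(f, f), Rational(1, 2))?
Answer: Add(Rational(-30004, 117147), Pow(Add(55032, Mul(3, I, Pow(426, Rational(1, 2)))), Rational(1, 2))) ≈ Add(234.33, Mul(0.13197, I))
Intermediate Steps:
Function('I')(f) = Mul(3, Pow(2, Rational(1, 2)), Pow(f, Rational(1, 2))) (Function('I')(f) = Mul(3, Pow(Add(f, f), Rational(1, 2))) = Mul(3, Pow(Mul(2, f), Rational(1, 2))) = Mul(3, Mul(Pow(2, Rational(1, 2)), Pow(f, Rational(1, 2)))) = Mul(3, Pow(2, Rational(1, 2)), Pow(f, Rational(1, 2))))
p = Rational(30004, 117147) (p = Mul(30004, Pow(117147, -1)) = Mul(30004, Rational(1, 117147)) = Rational(30004, 117147) ≈ 0.25612)
Add(Pow(Add(55032, Function('I')(-213)), Rational(1, 2)), Mul(-1, p)) = Add(Pow(Add(55032, Mul(3, Pow(2, Rational(1, 2)), Pow(-213, Rational(1, 2)))), Rational(1, 2)), Mul(-1, Rational(30004, 117147))) = Add(Pow(Add(55032, Mul(3, Pow(2, Rational(1, 2)), Mul(I, Pow(213, Rational(1, 2))))), Rational(1, 2)), Rational(-30004, 117147)) = Add(Pow(Add(55032, Mul(3, I, Pow(426, Rational(1, 2)))), Rational(1, 2)), Rational(-30004, 117147)) = Add(Rational(-30004, 117147), Pow(Add(55032, Mul(3, I, Pow(426, Rational(1, 2)))), Rational(1, 2)))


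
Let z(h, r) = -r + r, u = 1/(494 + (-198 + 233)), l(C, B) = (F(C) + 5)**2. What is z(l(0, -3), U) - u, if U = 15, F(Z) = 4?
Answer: -1/529 ≈ -0.0018904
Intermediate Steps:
l(C, B) = 81 (l(C, B) = (4 + 5)**2 = 9**2 = 81)
u = 1/529 (u = 1/(494 + 35) = 1/529 ≈ 0.0018904)
z(h, r) = 0
z(l(0, -3), U) - u = 0 - 1*1/529 = 0 - 1/529 = -1/529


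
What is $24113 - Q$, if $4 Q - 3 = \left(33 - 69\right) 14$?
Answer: $\frac{96953}{4} \approx 24238.0$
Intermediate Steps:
$Q = - \frac{501}{4}$ ($Q = \frac{3}{4} + \frac{\left(33 - 69\right) 14}{4} = \frac{3}{4} + \frac{\left(-36\right) 14}{4} = \frac{3}{4} + \frac{1}{4} \left(-504\right) = \frac{3}{4} - 126 = - \frac{501}{4} \approx -125.25$)
$24113 - Q = 24113 - - \frac{501}{4} = 24113 + \frac{501}{4} = \frac{96953}{4}$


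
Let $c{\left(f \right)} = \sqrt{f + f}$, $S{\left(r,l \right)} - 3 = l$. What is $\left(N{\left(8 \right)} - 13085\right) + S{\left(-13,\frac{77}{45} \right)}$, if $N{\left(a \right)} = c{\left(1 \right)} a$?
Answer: $- \frac{588613}{45} + 8 \sqrt{2} \approx -13069.0$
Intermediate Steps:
$S{\left(r,l \right)} = 3 + l$
$c{\left(f \right)} = \sqrt{2} \sqrt{f}$ ($c{\left(f \right)} = \sqrt{2 f} = \sqrt{2} \sqrt{f}$)
$N{\left(a \right)} = a \sqrt{2}$ ($N{\left(a \right)} = \sqrt{2} \sqrt{1} a = \sqrt{2} \cdot 1 a = \sqrt{2} a = a \sqrt{2}$)
$\left(N{\left(8 \right)} - 13085\right) + S{\left(-13,\frac{77}{45} \right)} = \left(8 \sqrt{2} - 13085\right) + \left(3 + \frac{77}{45}\right) = \left(-13085 + 8 \sqrt{2}\right) + \left(3 + 77 \cdot \frac{1}{45}\right) = \left(-13085 + 8 \sqrt{2}\right) + \left(3 + \frac{77}{45}\right) = \left(-13085 + 8 \sqrt{2}\right) + \frac{212}{45} = - \frac{588613}{45} + 8 \sqrt{2}$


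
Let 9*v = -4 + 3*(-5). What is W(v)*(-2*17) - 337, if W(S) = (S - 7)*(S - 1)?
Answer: -105361/81 ≈ -1300.8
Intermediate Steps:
v = -19/9 (v = (-4 + 3*(-5))/9 = (-4 - 15)/9 = (1/9)*(-19) = -19/9 ≈ -2.1111)
W(S) = (-1 + S)*(-7 + S) (W(S) = (-7 + S)*(-1 + S) = (-1 + S)*(-7 + S))
W(v)*(-2*17) - 337 = (7 + (-19/9)**2 - 8*(-19/9))*(-2*17) - 337 = (7 + 361/81 + 152/9)*(-34) - 337 = (2296/81)*(-34) - 337 = -78064/81 - 337 = -105361/81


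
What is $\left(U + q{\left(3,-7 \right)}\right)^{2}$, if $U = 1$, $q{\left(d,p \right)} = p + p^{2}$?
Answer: $1849$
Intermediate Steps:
$\left(U + q{\left(3,-7 \right)}\right)^{2} = \left(1 - 7 \left(1 - 7\right)\right)^{2} = \left(1 - -42\right)^{2} = \left(1 + 42\right)^{2} = 43^{2} = 1849$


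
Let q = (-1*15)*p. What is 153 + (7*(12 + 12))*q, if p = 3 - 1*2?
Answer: -2367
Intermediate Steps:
p = 1 (p = 3 - 2 = 1)
q = -15 (q = -1*15*1 = -15*1 = -15)
153 + (7*(12 + 12))*q = 153 + (7*(12 + 12))*(-15) = 153 + (7*24)*(-15) = 153 + 168*(-15) = 153 - 2520 = -2367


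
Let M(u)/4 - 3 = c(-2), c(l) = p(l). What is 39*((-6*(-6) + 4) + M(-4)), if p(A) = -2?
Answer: 1716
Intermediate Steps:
c(l) = -2
M(u) = 4 (M(u) = 12 + 4*(-2) = 12 - 8 = 4)
39*((-6*(-6) + 4) + M(-4)) = 39*((-6*(-6) + 4) + 4) = 39*((36 + 4) + 4) = 39*(40 + 4) = 39*44 = 1716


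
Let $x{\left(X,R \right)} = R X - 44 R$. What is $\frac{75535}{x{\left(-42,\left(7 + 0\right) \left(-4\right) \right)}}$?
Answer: $\frac{75535}{2408} \approx 31.368$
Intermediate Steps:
$x{\left(X,R \right)} = - 44 R + R X$
$\frac{75535}{x{\left(-42,\left(7 + 0\right) \left(-4\right) \right)}} = \frac{75535}{\left(7 + 0\right) \left(-4\right) \left(-44 - 42\right)} = \frac{75535}{7 \left(-4\right) \left(-86\right)} = \frac{75535}{\left(-28\right) \left(-86\right)} = \frac{75535}{2408}$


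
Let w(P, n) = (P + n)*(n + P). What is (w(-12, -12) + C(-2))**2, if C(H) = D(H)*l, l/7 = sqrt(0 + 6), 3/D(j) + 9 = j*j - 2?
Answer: 331830 - 3456*sqrt(6) ≈ 3.2336e+5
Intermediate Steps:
D(j) = 3/(-11 + j**2) (D(j) = 3/(-9 + (j*j - 2)) = 3/(-9 + (j**2 - 2)) = 3/(-9 + (-2 + j**2)) = 3/(-11 + j**2))
l = 7*sqrt(6) (l = 7*sqrt(0 + 6) = 7*sqrt(6) ≈ 17.146)
C(H) = 21*sqrt(6)/(-11 + H**2) (C(H) = (3/(-11 + H**2))*(7*sqrt(6)) = 21*sqrt(6)/(-11 + H**2))
w(P, n) = (P + n)**2 (w(P, n) = (P + n)*(P + n) = (P + n)**2)
(w(-12, -12) + C(-2))**2 = ((-12 - 12)**2 + 21*sqrt(6)/(-11 + (-2)**2))**2 = ((-24)**2 + 21*sqrt(6)/(-11 + 4))**2 = (576 + 21*sqrt(6)/(-7))**2 = (576 + 21*sqrt(6)*(-1/7))**2 = (576 - 3*sqrt(6))**2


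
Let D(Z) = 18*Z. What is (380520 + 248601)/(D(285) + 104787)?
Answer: 209707/36639 ≈ 5.7236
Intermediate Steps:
(380520 + 248601)/(D(285) + 104787) = (380520 + 248601)/(18*285 + 104787) = 629121/(5130 + 104787) = 629121/109917 = 629121*(1/109917) = 209707/36639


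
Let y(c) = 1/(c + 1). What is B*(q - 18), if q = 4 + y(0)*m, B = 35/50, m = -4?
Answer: -63/5 ≈ -12.600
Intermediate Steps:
y(c) = 1/(1 + c)
B = 7/10 (B = 35*(1/50) = 7/10 ≈ 0.70000)
q = 0 (q = 4 - 4/(1 + 0) = 4 - 4/1 = 4 + 1*(-4) = 4 - 4 = 0)
B*(q - 18) = 7*(0 - 18)/10 = (7/10)*(-18) = -63/5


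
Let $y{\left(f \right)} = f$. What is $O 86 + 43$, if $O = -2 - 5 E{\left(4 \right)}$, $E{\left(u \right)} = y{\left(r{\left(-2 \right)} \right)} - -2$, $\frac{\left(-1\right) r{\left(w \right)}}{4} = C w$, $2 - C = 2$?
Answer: $-989$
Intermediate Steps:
$C = 0$ ($C = 2 - 2 = 0$)
$r{\left(w \right)} = 0$ ($r{\left(w \right)} = - 4 \cdot 0 w = \left(-4\right) 0 = 0$)
$E{\left(u \right)} = 2$ ($E{\left(u \right)} = 0 - -2 = 0 + 2 = 2$)
$O = -12$ ($O = -2 - 10 = -12$)
$O 86 + 43 = \left(-12\right) 86 + 43 = -1032 + 43 = -989$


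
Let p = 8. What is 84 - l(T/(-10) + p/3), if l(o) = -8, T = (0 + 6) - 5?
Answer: 92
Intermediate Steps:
T = 1 (T = 6 - 5 = 1)
84 - l(T/(-10) + p/3) = 84 - 1*(-8) = 84 + 8 = 92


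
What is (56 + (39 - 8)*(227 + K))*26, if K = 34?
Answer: 211822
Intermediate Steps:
(56 + (39 - 8)*(227 + K))*26 = (56 + (39 - 8)*(227 + 34))*26 = (56 + 31*261)*26 = (56 + 8091)*26 = 8147*26 = 211822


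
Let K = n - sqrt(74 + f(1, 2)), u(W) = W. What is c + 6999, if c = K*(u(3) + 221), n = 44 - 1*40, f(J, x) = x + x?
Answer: 7895 - 224*sqrt(78) ≈ 5916.7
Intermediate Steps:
f(J, x) = 2*x
n = 4 (n = 44 - 40 = 4)
K = 4 - sqrt(78) (K = 4 - sqrt(74 + 2*2) = 4 - sqrt(74 + 4) = 4 - sqrt(78) ≈ -4.8318)
c = 896 - 224*sqrt(78) (c = (4 - sqrt(78))*(3 + 221) = (4 - sqrt(78))*224 = 896 - 224*sqrt(78) ≈ -1082.3)
c + 6999 = (896 - 224*sqrt(78)) + 6999 = 7895 - 224*sqrt(78)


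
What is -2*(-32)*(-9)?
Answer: -576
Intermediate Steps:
-2*(-32)*(-9) = 64*(-9) = -576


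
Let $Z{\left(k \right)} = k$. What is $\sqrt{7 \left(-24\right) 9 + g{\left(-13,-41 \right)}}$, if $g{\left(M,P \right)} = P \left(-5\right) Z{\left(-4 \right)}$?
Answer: $2 i \sqrt{583} \approx 48.291 i$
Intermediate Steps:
$g{\left(M,P \right)} = 20 P$ ($g{\left(M,P \right)} = P \left(-5\right) \left(-4\right) = - 5 P \left(-4\right) = 20 P$)
$\sqrt{7 \left(-24\right) 9 + g{\left(-13,-41 \right)}} = \sqrt{7 \left(-24\right) 9 + 20 \left(-41\right)} = \sqrt{\left(-168\right) 9 - 820} = \sqrt{-1512 - 820} = \sqrt{-2332} = 2 i \sqrt{583}$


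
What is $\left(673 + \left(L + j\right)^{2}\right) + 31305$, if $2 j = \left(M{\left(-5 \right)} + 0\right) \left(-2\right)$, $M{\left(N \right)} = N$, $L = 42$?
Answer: $34187$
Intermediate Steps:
$j = 5$ ($j = \frac{\left(-5 + 0\right) \left(-2\right)}{2} = \frac{\left(-5\right) \left(-2\right)}{2} = \frac{1}{2} \cdot 10 = 5$)
$\left(673 + \left(L + j\right)^{2}\right) + 31305 = \left(673 + \left(42 + 5\right)^{2}\right) + 31305 = \left(673 + 47^{2}\right) + 31305 = \left(673 + 2209\right) + 31305 = 2882 + 31305 = 34187$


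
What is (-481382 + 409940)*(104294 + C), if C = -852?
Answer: -7390103364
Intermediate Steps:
(-481382 + 409940)*(104294 + C) = (-481382 + 409940)*(104294 - 852) = -71442*103442 = -7390103364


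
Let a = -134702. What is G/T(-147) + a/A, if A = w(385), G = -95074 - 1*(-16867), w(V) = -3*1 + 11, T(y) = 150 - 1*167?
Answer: -832139/68 ≈ -12237.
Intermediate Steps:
T(y) = -17 (T(y) = 150 - 167 = -17)
w(V) = 8 (w(V) = -3 + 11 = 8)
G = -78207 (G = -95074 + 16867 = -78207)
A = 8
G/T(-147) + a/A = -78207/(-17) - 134702/8 = -78207*(-1/17) - 134702*⅛ = 78207/17 - 67351/4 = -832139/68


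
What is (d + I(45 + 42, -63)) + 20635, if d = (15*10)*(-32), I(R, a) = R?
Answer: 15922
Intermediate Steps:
d = -4800 (d = 150*(-32) = -4800)
(d + I(45 + 42, -63)) + 20635 = (-4800 + (45 + 42)) + 20635 = (-4800 + 87) + 20635 = -4713 + 20635 = 15922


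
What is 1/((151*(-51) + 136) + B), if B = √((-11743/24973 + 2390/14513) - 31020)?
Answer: -2741806772185/20753011018602194 - I*√4074758704162260054681/20753011018602194 ≈ -0.00013212 - 3.0759e-6*I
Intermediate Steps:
B = I*√4074758704162260054681/362433149 (B = √((-11743*1/24973 + 2390*(1/14513)) - 31020) = √((-11743/24973 + 2390/14513) - 31020) = √(-110740689/362433149 - 31020) = √(-11242787022669/362433149) = I*√4074758704162260054681/362433149 ≈ 176.13*I)
1/((151*(-51) + 136) + B) = 1/((151*(-51) + 136) + I*√4074758704162260054681/362433149) = 1/((-7701 + 136) + I*√4074758704162260054681/362433149) = 1/(-7565 + I*√4074758704162260054681/362433149)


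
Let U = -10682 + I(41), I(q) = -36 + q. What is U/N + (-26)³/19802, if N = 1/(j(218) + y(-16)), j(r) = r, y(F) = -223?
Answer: 528556097/9901 ≈ 53384.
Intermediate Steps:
U = -10677 (U = -10682 + (-36 + 41) = -10682 + 5 = -10677)
N = -⅕ (N = 1/(218 - 223) = 1/(-5) = -⅕ ≈ -0.20000)
U/N + (-26)³/19802 = -10677/(-⅕) + (-26)³/19802 = -10677*(-5) - 17576*1/19802 = 53385 - 8788/9901 = 528556097/9901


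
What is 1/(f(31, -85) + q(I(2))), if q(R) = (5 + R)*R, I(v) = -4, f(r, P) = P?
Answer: -1/89 ≈ -0.011236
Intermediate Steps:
q(R) = R*(5 + R)
1/(f(31, -85) + q(I(2))) = 1/(-85 - 4*(5 - 4)) = 1/(-85 - 4*1) = 1/(-85 - 4) = 1/(-89) = -1/89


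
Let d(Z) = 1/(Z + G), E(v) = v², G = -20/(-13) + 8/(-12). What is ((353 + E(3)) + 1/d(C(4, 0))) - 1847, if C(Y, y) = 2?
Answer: -57803/39 ≈ -1482.1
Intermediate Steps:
G = 34/39 (G = -20*(-1/13) + 8*(-1/12) = 20/13 - ⅔ = 34/39 ≈ 0.87179)
d(Z) = 1/(34/39 + Z) (d(Z) = 1/(Z + 34/39) = 1/(34/39 + Z))
((353 + E(3)) + 1/d(C(4, 0))) - 1847 = ((353 + 3²) + 1/(39/(34 + 39*2))) - 1847 = ((353 + 9) + 1/(39/(34 + 78))) - 1847 = (362 + 1/(39/112)) - 1847 = (362 + 112/39) - 1847 = 14230/39 - 1847 = -57803/39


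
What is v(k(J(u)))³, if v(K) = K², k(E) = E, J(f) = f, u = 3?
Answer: 729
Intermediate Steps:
v(k(J(u)))³ = (3²)³ = 9³ = 729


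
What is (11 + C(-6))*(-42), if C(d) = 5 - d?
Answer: -924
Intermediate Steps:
(11 + C(-6))*(-42) = (11 + (5 - 1*(-6)))*(-42) = (11 + (5 + 6))*(-42) = (11 + 11)*(-42) = 22*(-42) = -924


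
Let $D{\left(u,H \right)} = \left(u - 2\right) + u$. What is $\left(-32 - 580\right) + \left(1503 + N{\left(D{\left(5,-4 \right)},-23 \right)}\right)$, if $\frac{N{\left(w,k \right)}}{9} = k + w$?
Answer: $756$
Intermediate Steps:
$D{\left(u,H \right)} = -2 + 2 u$ ($D{\left(u,H \right)} = \left(-2 + u\right) + u = -2 + 2 u$)
$N{\left(w,k \right)} = 9 k + 9 w$ ($N{\left(w,k \right)} = 9 \left(k + w\right) = 9 k + 9 w$)
$\left(-32 - 580\right) + \left(1503 + N{\left(D{\left(5,-4 \right)},-23 \right)}\right) = \left(-32 - 580\right) + \left(1503 + \left(9 \left(-23\right) + 9 \left(-2 + 2 \cdot 5\right)\right)\right) = \left(-32 - 580\right) + \left(1503 - \left(207 - 9 \left(-2 + 10\right)\right)\right) = -612 + \left(1503 + \left(-207 + 9 \cdot 8\right)\right) = -612 + \left(1503 + \left(-207 + 72\right)\right) = -612 + \left(1503 - 135\right) = -612 + 1368 = 756$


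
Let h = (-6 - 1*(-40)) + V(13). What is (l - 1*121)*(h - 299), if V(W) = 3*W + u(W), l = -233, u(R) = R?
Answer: 75402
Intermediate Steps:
V(W) = 4*W (V(W) = 3*W + W = 4*W)
h = 86 (h = (-6 - 1*(-40)) + 4*13 = (-6 + 40) + 52 = 34 + 52 = 86)
(l - 1*121)*(h - 299) = (-233 - 1*121)*(86 - 299) = (-233 - 121)*(-213) = -354*(-213) = 75402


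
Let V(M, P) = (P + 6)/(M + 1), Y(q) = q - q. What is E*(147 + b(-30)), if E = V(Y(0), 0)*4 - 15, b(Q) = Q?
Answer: 1053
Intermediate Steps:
Y(q) = 0
V(M, P) = (6 + P)/(1 + M)
E = 9 (E = ((6 + 0)/(1 + 0))*4 - 15 = (6/1)*4 - 15 = (1*6)*4 - 15 = 6*4 - 15 = 24 - 15 = 9)
E*(147 + b(-30)) = 9*(147 - 30) = 9*117 = 1053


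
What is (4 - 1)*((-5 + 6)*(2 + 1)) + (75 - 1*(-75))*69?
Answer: 10359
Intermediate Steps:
(4 - 1)*((-5 + 6)*(2 + 1)) + (75 - 1*(-75))*69 = 3*(1*3) + (75 + 75)*69 = 3*3 + 150*69 = 9 + 10350 = 10359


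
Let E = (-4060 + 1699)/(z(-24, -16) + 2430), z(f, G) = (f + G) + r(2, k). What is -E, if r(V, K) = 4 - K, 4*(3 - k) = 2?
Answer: 4722/4783 ≈ 0.98725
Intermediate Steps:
k = 5/2 (k = 3 - 1/4*2 = 3 - 1/2 = 5/2 ≈ 2.5000)
z(f, G) = 3/2 + G + f (z(f, G) = (f + G) + (4 - 1*5/2) = (G + f) + (4 - 5/2) = (G + f) + 3/2 = 3/2 + G + f)
E = -4722/4783 (E = (-4060 + 1699)/((3/2 - 16 - 24) + 2430) = -2361/(-77/2 + 2430) = -2361/4783/2 = -2361*2/4783 = -4722/4783 ≈ -0.98725)
-E = -1*(-4722/4783) = 4722/4783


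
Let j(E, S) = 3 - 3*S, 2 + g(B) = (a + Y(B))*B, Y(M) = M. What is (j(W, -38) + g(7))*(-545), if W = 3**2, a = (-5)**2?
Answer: -184755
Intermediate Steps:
a = 25
W = 9
g(B) = -2 + B*(25 + B) (g(B) = -2 + (25 + B)*B = -2 + B*(25 + B))
(j(W, -38) + g(7))*(-545) = ((3 - 3*(-38)) + (-2 + 7**2 + 25*7))*(-545) = ((3 + 114) + (-2 + 49 + 175))*(-545) = (117 + 222)*(-545) = 339*(-545) = -184755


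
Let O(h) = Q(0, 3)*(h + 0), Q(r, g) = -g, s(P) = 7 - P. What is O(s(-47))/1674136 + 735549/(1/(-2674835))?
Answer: -1646908027390595301/837068 ≈ -1.9675e+12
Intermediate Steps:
O(h) = -3*h (O(h) = (-1*3)*(h + 0) = -3*h)
O(s(-47))/1674136 + 735549/(1/(-2674835)) = -3*(7 - 1*(-47))/1674136 + 735549/(1/(-2674835)) = -3*(7 + 47)*(1/1674136) + 735549/(-1/2674835) = -3*54*(1/1674136) + 735549*(-2674835) = -162*1/1674136 - 1967472209415 = -81/837068 - 1967472209415 = -1646908027390595301/837068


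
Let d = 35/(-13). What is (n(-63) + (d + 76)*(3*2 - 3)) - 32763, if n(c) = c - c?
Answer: -423060/13 ≈ -32543.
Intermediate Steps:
n(c) = 0
d = -35/13 (d = 35*(-1/13) = -35/13 ≈ -2.6923)
(n(-63) + (d + 76)*(3*2 - 3)) - 32763 = (0 + (-35/13 + 76)*(3*2 - 3)) - 32763 = (0 + 953*(6 - 3)/13) - 32763 = (0 + (953/13)*3) - 32763 = (0 + 2859/13) - 32763 = 2859/13 - 32763 = -423060/13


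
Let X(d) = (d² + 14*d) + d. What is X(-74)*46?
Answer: 200836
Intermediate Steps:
X(d) = d² + 15*d
X(-74)*46 = -74*(15 - 74)*46 = -74*(-59)*46 = 4366*46 = 200836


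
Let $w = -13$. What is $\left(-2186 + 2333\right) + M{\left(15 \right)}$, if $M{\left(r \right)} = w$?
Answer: $134$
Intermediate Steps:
$M{\left(r \right)} = -13$
$\left(-2186 + 2333\right) + M{\left(15 \right)} = \left(-2186 + 2333\right) - 13 = 147 - 13 = 134$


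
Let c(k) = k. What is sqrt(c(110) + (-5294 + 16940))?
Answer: 2*sqrt(2939) ≈ 108.43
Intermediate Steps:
sqrt(c(110) + (-5294 + 16940)) = sqrt(110 + (-5294 + 16940)) = sqrt(110 + 11646) = sqrt(11756) = 2*sqrt(2939)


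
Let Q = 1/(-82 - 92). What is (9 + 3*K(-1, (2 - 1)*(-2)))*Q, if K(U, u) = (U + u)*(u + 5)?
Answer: 3/29 ≈ 0.10345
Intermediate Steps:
Q = -1/174 (Q = 1/(-174) = -1/174 ≈ -0.0057471)
K(U, u) = (5 + u)*(U + u) (K(U, u) = (U + u)*(5 + u) = (5 + u)*(U + u))
(9 + 3*K(-1, (2 - 1)*(-2)))*Q = (9 + 3*(((2 - 1)*(-2))² + 5*(-1) + 5*((2 - 1)*(-2)) - (2 - 1)*(-2)))*(-1/174) = (9 + 3*((1*(-2))² - 5 + 5*(1*(-2)) - (-2)))*(-1/174) = (9 + 3*((-2)² - 5 + 5*(-2) - 1*(-2)))*(-1/174) = (9 + 3*(4 - 5 - 10 + 2))*(-1/174) = (9 + 3*(-9))*(-1/174) = (9 - 27)*(-1/174) = -18*(-1/174) = 3/29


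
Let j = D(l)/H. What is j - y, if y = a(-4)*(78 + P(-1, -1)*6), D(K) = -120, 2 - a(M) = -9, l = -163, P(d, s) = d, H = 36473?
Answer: -28886736/36473 ≈ -792.00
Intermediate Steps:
a(M) = 11 (a(M) = 2 - 1*(-9) = 2 + 9 = 11)
y = 792 (y = 11*(78 - 1*6) = 11*(78 - 6) = 11*72 = 792)
j = -120/36473 ≈ -0.0032901
j - y = -120/36473 - 1*792 = -120/36473 - 792 = -28886736/36473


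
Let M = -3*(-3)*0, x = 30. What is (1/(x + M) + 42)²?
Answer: 1590121/900 ≈ 1766.8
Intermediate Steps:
M = 0 (M = 9*0 = 0)
(1/(x + M) + 42)² = (1/(30 + 0) + 42)² = (1/30 + 42)² = (1261/30)² = 1590121/900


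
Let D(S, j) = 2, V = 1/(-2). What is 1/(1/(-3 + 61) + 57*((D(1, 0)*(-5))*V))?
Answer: 58/16531 ≈ 0.0035086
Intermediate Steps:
V = -½ ≈ -0.50000
1/(1/(-3 + 61) + 57*((D(1, 0)*(-5))*V)) = 1/(1/(-3 + 61) + 57*((2*(-5))*(-½))) = 1/(1/58 + 57*(-10*(-½))) = 1/(1/58 + 57*5) = 1/(1/58 + 285) = 1/(16531/58) = 58/16531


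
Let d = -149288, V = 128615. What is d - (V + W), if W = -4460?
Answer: -273443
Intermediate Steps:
d - (V + W) = -149288 - (128615 - 4460) = -149288 - 1*124155 = -149288 - 124155 = -273443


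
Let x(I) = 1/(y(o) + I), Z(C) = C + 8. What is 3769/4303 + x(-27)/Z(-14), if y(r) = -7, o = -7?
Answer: 773179/877812 ≈ 0.88080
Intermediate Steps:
Z(C) = 8 + C
x(I) = 1/(-7 + I)
3769/4303 + x(-27)/Z(-14) = 3769/4303 + 1/((-7 - 27)*(8 - 14)) = 3769*(1/4303) + 1/(-34*(-6)) = 3769/4303 - 1/34*(-1/6) = 3769/4303 + 1/204 = 773179/877812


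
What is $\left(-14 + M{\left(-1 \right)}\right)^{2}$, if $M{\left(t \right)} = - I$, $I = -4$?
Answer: $100$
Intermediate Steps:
$M{\left(t \right)} = 4$ ($M{\left(t \right)} = \left(-1\right) \left(-4\right) = 4$)
$\left(-14 + M{\left(-1 \right)}\right)^{2} = \left(-14 + 4\right)^{2} = \left(-10\right)^{2} = 100$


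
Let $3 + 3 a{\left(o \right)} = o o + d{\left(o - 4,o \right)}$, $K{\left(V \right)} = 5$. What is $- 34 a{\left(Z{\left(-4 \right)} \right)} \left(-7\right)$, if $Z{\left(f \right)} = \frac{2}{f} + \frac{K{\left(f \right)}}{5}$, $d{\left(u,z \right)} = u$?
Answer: $- \frac{2975}{6} \approx -495.83$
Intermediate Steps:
$Z{\left(f \right)} = 1 + \frac{2}{f}$ ($Z{\left(f \right)} = \frac{2}{f} + \frac{5}{5} = \frac{2}{f} + 5 \cdot \frac{1}{5} = \frac{2}{f} + 1 = 1 + \frac{2}{f}$)
$a{\left(o \right)} = - \frac{7}{3} + \frac{o}{3} + \frac{o^{2}}{3}$ ($a{\left(o \right)} = -1 + \frac{o o + \left(o - 4\right)}{3} = -1 + \frac{o^{2} + \left(o - 4\right)}{3} = -1 + \frac{o^{2} + \left(-4 + o\right)}{3} = -1 + \frac{-4 + o + o^{2}}{3} = -1 + \left(- \frac{4}{3} + \frac{o}{3} + \frac{o^{2}}{3}\right) = - \frac{7}{3} + \frac{o}{3} + \frac{o^{2}}{3}$)
$- 34 a{\left(Z{\left(-4 \right)} \right)} \left(-7\right) = - 34 \left(- \frac{7}{3} + \frac{\frac{1}{-4} \left(2 - 4\right)}{3} + \frac{\left(\frac{2 - 4}{-4}\right)^{2}}{3}\right) \left(-7\right) = - 34 \left(- \frac{7}{3} + \frac{\left(- \frac{1}{4}\right) \left(-2\right)}{3} + \frac{\left(\left(- \frac{1}{4}\right) \left(-2\right)\right)^{2}}{3}\right) \left(-7\right) = - 34 \left(- \frac{7}{3} + \frac{1}{3} \cdot \frac{1}{2} + \frac{1}{3 \cdot 4}\right) \left(-7\right) = - 34 \left(- \frac{7}{3} + \frac{1}{6} + \frac{1}{3} \cdot \frac{1}{4}\right) \left(-7\right) = - 34 \left(- \frac{7}{3} + \frac{1}{6} + \frac{1}{12}\right) \left(-7\right) = \left(-34\right) \left(- \frac{25}{12}\right) \left(-7\right) = \frac{425}{6} \left(-7\right) = - \frac{2975}{6}$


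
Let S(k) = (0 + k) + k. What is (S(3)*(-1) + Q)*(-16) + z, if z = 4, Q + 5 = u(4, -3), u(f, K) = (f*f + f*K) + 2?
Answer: 84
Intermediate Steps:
u(f, K) = 2 + f² + K*f (u(f, K) = (f² + K*f) + 2 = 2 + f² + K*f)
Q = 1 (Q = -5 + (2 + 4² - 3*4) = -5 + (2 + 16 - 12) = -5 + 6 = 1)
S(k) = 2*k (S(k) = k + k = 2*k)
(S(3)*(-1) + Q)*(-16) + z = ((2*3)*(-1) + 1)*(-16) + 4 = (6*(-1) + 1)*(-16) + 4 = (-6 + 1)*(-16) + 4 = -5*(-16) + 4 = 80 + 4 = 84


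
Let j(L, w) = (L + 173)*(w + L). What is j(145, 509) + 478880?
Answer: 686852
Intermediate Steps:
j(L, w) = (173 + L)*(L + w)
j(145, 509) + 478880 = (145² + 173*145 + 173*509 + 145*509) + 478880 = (21025 + 25085 + 88057 + 73805) + 478880 = 207972 + 478880 = 686852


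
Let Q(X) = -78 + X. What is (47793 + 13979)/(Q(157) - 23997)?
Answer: -30886/11959 ≈ -2.5827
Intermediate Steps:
(47793 + 13979)/(Q(157) - 23997) = (47793 + 13979)/((-78 + 157) - 23997) = 61772/(79 - 23997) = 61772/(-23918) = 61772*(-1/23918) = -30886/11959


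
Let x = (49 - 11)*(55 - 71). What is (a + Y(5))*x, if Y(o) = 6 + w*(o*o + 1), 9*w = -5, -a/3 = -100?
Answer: -1595392/9 ≈ -1.7727e+5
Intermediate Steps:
a = 300 (a = -3*(-100) = 300)
w = -5/9 (w = (⅑)*(-5) = -5/9 ≈ -0.55556)
Y(o) = 49/9 - 5*o²/9 (Y(o) = 6 - 5*(o*o + 1)/9 = 6 - 5*(o² + 1)/9 = 6 - 5*(1 + o²)/9 = 6 + (-5/9 - 5*o²/9) = 49/9 - 5*o²/9)
x = -608 (x = 38*(-16) = -608)
(a + Y(5))*x = (300 + (49/9 - 5/9*5²))*(-608) = (300 + (49/9 - 5/9*25))*(-608) = (300 + (49/9 - 125/9))*(-608) = (300 - 76/9)*(-608) = (2624/9)*(-608) = -1595392/9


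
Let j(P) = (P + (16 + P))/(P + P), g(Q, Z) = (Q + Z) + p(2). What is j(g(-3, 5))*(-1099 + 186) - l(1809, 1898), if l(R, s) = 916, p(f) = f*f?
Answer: -9139/3 ≈ -3046.3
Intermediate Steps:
p(f) = f²
g(Q, Z) = 4 + Q + Z (g(Q, Z) = (Q + Z) + 2² = (Q + Z) + 4 = 4 + Q + Z)
j(P) = (16 + 2*P)/(2*P) (j(P) = (16 + 2*P)/((2*P)) = (16 + 2*P)*(1/(2*P)) = (16 + 2*P)/(2*P))
j(g(-3, 5))*(-1099 + 186) - l(1809, 1898) = ((8 + (4 - 3 + 5))/(4 - 3 + 5))*(-1099 + 186) - 1*916 = ((8 + 6)/6)*(-913) - 916 = ((⅙)*14)*(-913) - 916 = (7/3)*(-913) - 916 = -6391/3 - 916 = -9139/3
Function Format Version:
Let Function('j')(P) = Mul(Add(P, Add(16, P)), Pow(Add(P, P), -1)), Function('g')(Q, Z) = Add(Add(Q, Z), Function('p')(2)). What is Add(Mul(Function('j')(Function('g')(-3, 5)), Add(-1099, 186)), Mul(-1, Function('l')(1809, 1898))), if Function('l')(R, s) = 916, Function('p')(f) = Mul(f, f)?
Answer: Rational(-9139, 3) ≈ -3046.3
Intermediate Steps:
Function('p')(f) = Pow(f, 2)
Function('g')(Q, Z) = Add(4, Q, Z) (Function('g')(Q, Z) = Add(Add(Q, Z), Pow(2, 2)) = Add(Add(Q, Z), 4) = Add(4, Q, Z))
Function('j')(P) = Mul(Rational(1, 2), Pow(P, -1), Add(16, Mul(2, P))) (Function('j')(P) = Mul(Add(16, Mul(2, P)), Pow(Mul(2, P), -1)) = Mul(Add(16, Mul(2, P)), Mul(Rational(1, 2), Pow(P, -1))) = Mul(Rational(1, 2), Pow(P, -1), Add(16, Mul(2, P))))
Add(Mul(Function('j')(Function('g')(-3, 5)), Add(-1099, 186)), Mul(-1, Function('l')(1809, 1898))) = Add(Mul(Mul(Pow(Add(4, -3, 5), -1), Add(8, Add(4, -3, 5))), Add(-1099, 186)), Mul(-1, 916)) = Add(Mul(Mul(Pow(6, -1), Add(8, 6)), -913), -916) = Add(Mul(Mul(Rational(1, 6), 14), -913), -916) = Add(Mul(Rational(7, 3), -913), -916) = Add(Rational(-6391, 3), -916) = Rational(-9139, 3)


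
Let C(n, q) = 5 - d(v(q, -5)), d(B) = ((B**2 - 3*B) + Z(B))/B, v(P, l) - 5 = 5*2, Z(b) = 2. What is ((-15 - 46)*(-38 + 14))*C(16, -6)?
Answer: -52216/5 ≈ -10443.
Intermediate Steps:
v(P, l) = 15 (v(P, l) = 5 + 5*2 = 5 + 10 = 15)
d(B) = (2 + B**2 - 3*B)/B (d(B) = ((B**2 - 3*B) + 2)/B = (2 + B**2 - 3*B)/B)
C(n, q) = -107/15 (C(n, q) = 5 - (-3 + 15 + 2/15) = 5 - 1*182/15 = 5 - 182/15 = -107/15)
((-15 - 46)*(-38 + 14))*C(16, -6) = ((-15 - 46)*(-38 + 14))*(-107/15) = -61*(-24)*(-107/15) = 1464*(-107/15) = -52216/5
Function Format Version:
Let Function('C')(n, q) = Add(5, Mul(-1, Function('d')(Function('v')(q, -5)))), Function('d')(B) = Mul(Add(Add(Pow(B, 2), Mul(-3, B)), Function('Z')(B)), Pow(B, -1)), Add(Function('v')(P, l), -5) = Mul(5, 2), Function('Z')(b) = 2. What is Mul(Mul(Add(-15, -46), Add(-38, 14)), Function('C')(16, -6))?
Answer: Rational(-52216, 5) ≈ -10443.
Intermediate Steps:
Function('v')(P, l) = 15 (Function('v')(P, l) = Add(5, Mul(5, 2)) = Add(5, 10) = 15)
Function('d')(B) = Mul(Pow(B, -1), Add(2, Pow(B, 2), Mul(-3, B))) (Function('d')(B) = Mul(Add(Add(Pow(B, 2), Mul(-3, B)), 2), Pow(B, -1)) = Mul(Add(2, Pow(B, 2), Mul(-3, B)), Pow(B, -1)) = Mul(Pow(B, -1), Add(2, Pow(B, 2), Mul(-3, B))))
Function('C')(n, q) = Rational(-107, 15) (Function('C')(n, q) = Add(5, Mul(-1, Add(-3, 15, Mul(2, Pow(15, -1))))) = Add(5, Mul(-1, Add(-3, 15, Mul(2, Rational(1, 15))))) = Add(5, Mul(-1, Add(-3, 15, Rational(2, 15)))) = Add(5, Mul(-1, Rational(182, 15))) = Add(5, Rational(-182, 15)) = Rational(-107, 15))
Mul(Mul(Add(-15, -46), Add(-38, 14)), Function('C')(16, -6)) = Mul(Mul(Add(-15, -46), Add(-38, 14)), Rational(-107, 15)) = Mul(Mul(-61, -24), Rational(-107, 15)) = Mul(1464, Rational(-107, 15)) = Rational(-52216, 5)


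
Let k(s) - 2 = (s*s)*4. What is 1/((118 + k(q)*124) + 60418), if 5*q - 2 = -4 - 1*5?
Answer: 25/1543904 ≈ 1.6193e-5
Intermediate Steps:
q = -7/5 (q = 2/5 + (-4 - 1*5)/5 = 2/5 + (-4 - 5)/5 = 2/5 + (1/5)*(-9) = 2/5 - 9/5 = -7/5 ≈ -1.4000)
k(s) = 2 + 4*s**2 (k(s) = 2 + (s*s)*4 = 2 + s**2*4 = 2 + 4*s**2)
1/((118 + k(q)*124) + 60418) = 1/((118 + (2 + 4*(-7/5)**2)*124) + 60418) = 1/((118 + (2 + 4*(49/25))*124) + 60418) = 1/((118 + (2 + 196/25)*124) + 60418) = 1/((118 + (246/25)*124) + 60418) = 1/((118 + 30504/25) + 60418) = 1/(33454/25 + 60418) = 1/(1543904/25) = 25/1543904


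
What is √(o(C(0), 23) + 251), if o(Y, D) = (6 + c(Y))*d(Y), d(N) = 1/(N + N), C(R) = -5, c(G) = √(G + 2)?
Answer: √(25040 - 10*I*√3)/10 ≈ 15.824 - 0.0054728*I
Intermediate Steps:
c(G) = √(2 + G)
d(N) = 1/(2*N)
o(Y, D) = (6 + √(2 + Y))/(2*Y) (o(Y, D) = (6 + √(2 + Y))*(1/(2*Y)) = (6 + √(2 + Y))/(2*Y))
√(o(C(0), 23) + 251) = √((½)*(6 + √(2 - 5))/(-5) + 251) = √((½)*(-⅕)*(6 + √(-3)) + 251) = √((½)*(-⅕)*(6 + I*√3) + 251) = √((-⅗ - I*√3/10) + 251) = √(1252/5 - I*√3/10)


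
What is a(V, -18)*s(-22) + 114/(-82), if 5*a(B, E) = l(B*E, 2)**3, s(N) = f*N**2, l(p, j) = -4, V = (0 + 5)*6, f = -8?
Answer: 10159843/205 ≈ 49560.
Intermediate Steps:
V = 30 (V = 5*6 = 30)
s(N) = -8*N**2
a(B, E) = -64/5 (a(B, E) = (1/5)*(-4)**3 = (1/5)*(-64) = -64/5)
a(V, -18)*s(-22) + 114/(-82) = -(-512)*(-22)**2/5 + 114/(-82) = -(-512)*484/5 + 114*(-1/82) = -64/5*(-3872) - 57/41 = 247808/5 - 57/41 = 10159843/205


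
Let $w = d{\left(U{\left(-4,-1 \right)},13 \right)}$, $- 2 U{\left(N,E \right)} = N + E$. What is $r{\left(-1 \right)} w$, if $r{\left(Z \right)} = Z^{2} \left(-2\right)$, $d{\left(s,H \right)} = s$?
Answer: $-5$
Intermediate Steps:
$U{\left(N,E \right)} = - \frac{E}{2} - \frac{N}{2}$ ($U{\left(N,E \right)} = - \frac{N + E}{2} = - \frac{E + N}{2} = - \frac{E}{2} - \frac{N}{2}$)
$w = \frac{5}{2}$ ($w = \left(- \frac{1}{2}\right) \left(-1\right) - -2 = \frac{1}{2} + 2 = \frac{5}{2} \approx 2.5$)
$r{\left(Z \right)} = - 2 Z^{2}$
$r{\left(-1 \right)} w = - 2 \left(-1\right)^{2} \cdot \frac{5}{2} = \left(-2\right) 1 \cdot \frac{5}{2} = \left(-2\right) \frac{5}{2} = -5$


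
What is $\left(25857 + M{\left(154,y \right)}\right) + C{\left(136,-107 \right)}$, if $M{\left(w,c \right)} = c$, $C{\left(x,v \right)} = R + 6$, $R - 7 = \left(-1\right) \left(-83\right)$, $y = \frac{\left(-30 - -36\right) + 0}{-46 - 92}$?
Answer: $\frac{596918}{23} \approx 25953.0$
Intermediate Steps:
$y = - \frac{1}{23}$ ($y = \frac{\left(-30 + 36\right) + 0}{-138} = \left(6 + 0\right) \left(- \frac{1}{138}\right) = 6 \left(- \frac{1}{138}\right) = - \frac{1}{23} \approx -0.043478$)
$R = 90$ ($R = 7 - -83 = 7 + 83 = 90$)
$C{\left(x,v \right)} = 96$ ($C{\left(x,v \right)} = 90 + 6 = 96$)
$\left(25857 + M{\left(154,y \right)}\right) + C{\left(136,-107 \right)} = \left(25857 - \frac{1}{23}\right) + 96 = \frac{594710}{23} + 96 = \frac{596918}{23}$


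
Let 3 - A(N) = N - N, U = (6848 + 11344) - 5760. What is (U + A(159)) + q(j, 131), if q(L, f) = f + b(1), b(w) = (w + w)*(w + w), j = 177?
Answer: 12570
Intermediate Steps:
b(w) = 4*w**2 (b(w) = (2*w)*(2*w) = 4*w**2)
U = 12432 (U = 18192 - 5760 = 12432)
A(N) = 3 (A(N) = 3 - (N - N) = 3 - 1*0 = 3 + 0 = 3)
q(L, f) = 4 + f (q(L, f) = f + 4*1**2 = f + 4*1 = f + 4 = 4 + f)
(U + A(159)) + q(j, 131) = (12432 + 3) + (4 + 131) = 12435 + 135 = 12570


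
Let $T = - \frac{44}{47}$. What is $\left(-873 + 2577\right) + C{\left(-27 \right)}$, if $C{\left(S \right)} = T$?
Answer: $\frac{80044}{47} \approx 1703.1$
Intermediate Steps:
$T = - \frac{44}{47}$ ($T = \left(-44\right) \frac{1}{47} = - \frac{44}{47} \approx -0.93617$)
$C{\left(S \right)} = - \frac{44}{47}$
$\left(-873 + 2577\right) + C{\left(-27 \right)} = \left(-873 + 2577\right) - \frac{44}{47} = 1704 - \frac{44}{47} = \frac{80044}{47}$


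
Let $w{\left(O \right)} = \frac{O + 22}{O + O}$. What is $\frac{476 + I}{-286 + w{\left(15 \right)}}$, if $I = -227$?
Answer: $- \frac{7470}{8543} \approx -0.8744$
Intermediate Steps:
$w{\left(O \right)} = \frac{22 + O}{2 O}$
$\frac{476 + I}{-286 + w{\left(15 \right)}} = \frac{476 - 227}{-286 + \frac{22 + 15}{2 \cdot 15}} = \frac{249}{-286 + \frac{1}{2} \cdot \frac{1}{15} \cdot 37} = \frac{249}{-286 + \frac{37}{30}} = \frac{249}{- \frac{8543}{30}} = 249 \left(- \frac{30}{8543}\right) = - \frac{7470}{8543}$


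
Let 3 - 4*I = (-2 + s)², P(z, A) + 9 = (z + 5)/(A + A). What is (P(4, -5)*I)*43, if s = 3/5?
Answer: -55341/500 ≈ -110.68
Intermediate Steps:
s = ⅗ (s = 3*(⅕) = ⅗ ≈ 0.60000)
P(z, A) = -9 + (5 + z)/(2*A) (P(z, A) = -9 + (z + 5)/(A + A) = -9 + (5 + z)/((2*A)) = -9 + (5 + z)*(1/(2*A)) = -9 + (5 + z)/(2*A))
I = 13/50 (I = ¾ - (-2 + ⅗)²/4 = ¾ - (-7/5)²/4 = ¾ - ¼*49/25 = ¾ - 49/100 = 13/50 ≈ 0.26000)
(P(4, -5)*I)*43 = (((½)*(5 + 4 - 18*(-5))/(-5))*(13/50))*43 = (((½)*(-⅕)*(5 + 4 + 90))*(13/50))*43 = (((½)*(-⅕)*99)*(13/50))*43 = -99/10*13/50*43 = -1287/500*43 = -55341/500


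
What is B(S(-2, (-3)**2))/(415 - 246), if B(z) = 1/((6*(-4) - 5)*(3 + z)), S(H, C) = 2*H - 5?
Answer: 1/29406 ≈ 3.4007e-5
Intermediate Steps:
S(H, C) = -5 + 2*H
B(z) = 1/(-87 - 29*z) (B(z) = 1/((-24 - 5)*(3 + z)) = 1/(-29*(3 + z)) = 1/(-87 - 29*z))
B(S(-2, (-3)**2))/(415 - 246) = (-1/(87 + 29*(-5 + 2*(-2))))/(415 - 246) = (-1/(87 + 29*(-5 - 4)))/169 = (-1/(87 + 29*(-9)))/169 = (-1/(87 - 261))/169 = (-1/(-174))/169 = (-1*(-1/174))/169 = (1/169)*(1/174) = 1/29406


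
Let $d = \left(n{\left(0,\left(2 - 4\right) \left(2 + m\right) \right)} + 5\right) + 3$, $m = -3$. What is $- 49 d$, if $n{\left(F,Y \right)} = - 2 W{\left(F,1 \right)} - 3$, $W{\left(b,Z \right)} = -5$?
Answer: $-735$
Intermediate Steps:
$n{\left(F,Y \right)} = 7$ ($n{\left(F,Y \right)} = \left(-2\right) \left(-5\right) - 3 = 10 - 3 = 7$)
$d = 15$ ($d = \left(7 + 5\right) + 3 = 12 + 3 = 15$)
$- 49 d = \left(-49\right) 15 = -735$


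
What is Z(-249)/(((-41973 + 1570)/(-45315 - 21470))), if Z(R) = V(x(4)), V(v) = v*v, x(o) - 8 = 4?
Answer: 9617040/40403 ≈ 238.03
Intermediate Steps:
x(o) = 12 (x(o) = 8 + 4 = 12)
V(v) = v²
Z(R) = 144 (Z(R) = 12² = 144)
Z(-249)/(((-41973 + 1570)/(-45315 - 21470))) = 144/(((-41973 + 1570)/(-45315 - 21470))) = 144/((-40403/(-66785))) = 144/((-40403*(-1/66785))) = 144/(40403/66785) = 144*(66785/40403) = 9617040/40403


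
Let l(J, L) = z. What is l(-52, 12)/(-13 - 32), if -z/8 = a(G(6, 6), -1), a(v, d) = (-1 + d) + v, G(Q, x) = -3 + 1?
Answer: -32/45 ≈ -0.71111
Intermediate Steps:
G(Q, x) = -2
a(v, d) = -1 + d + v
z = 32 (z = -8*(-1 - 1 - 2) = -8*(-4) = 32)
l(J, L) = 32
l(-52, 12)/(-13 - 32) = 32/(-13 - 32) = 32/(-45) = -1/45*32 = -32/45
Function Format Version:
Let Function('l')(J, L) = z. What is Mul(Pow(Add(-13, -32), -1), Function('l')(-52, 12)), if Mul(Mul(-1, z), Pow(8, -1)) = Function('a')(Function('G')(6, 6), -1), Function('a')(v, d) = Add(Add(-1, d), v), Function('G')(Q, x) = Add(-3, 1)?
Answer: Rational(-32, 45) ≈ -0.71111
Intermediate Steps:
Function('G')(Q, x) = -2
Function('a')(v, d) = Add(-1, d, v)
z = 32 (z = Mul(-8, Add(-1, -1, -2)) = Mul(-8, -4) = 32)
Function('l')(J, L) = 32
Mul(Pow(Add(-13, -32), -1), Function('l')(-52, 12)) = Mul(Pow(Add(-13, -32), -1), 32) = Mul(Pow(-45, -1), 32) = Mul(Rational(-1, 45), 32) = Rational(-32, 45)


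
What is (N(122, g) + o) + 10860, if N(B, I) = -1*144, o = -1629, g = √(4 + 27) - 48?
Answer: 9087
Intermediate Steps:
g = -48 + √31 (g = √31 - 48 = -48 + √31 ≈ -42.432)
N(B, I) = -144
(N(122, g) + o) + 10860 = (-144 - 1629) + 10860 = -1773 + 10860 = 9087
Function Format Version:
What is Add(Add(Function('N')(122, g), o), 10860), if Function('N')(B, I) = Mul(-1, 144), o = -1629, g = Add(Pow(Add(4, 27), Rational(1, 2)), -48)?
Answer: 9087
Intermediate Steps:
g = Add(-48, Pow(31, Rational(1, 2))) (g = Add(Pow(31, Rational(1, 2)), -48) = Add(-48, Pow(31, Rational(1, 2))) ≈ -42.432)
Function('N')(B, I) = -144
Add(Add(Function('N')(122, g), o), 10860) = Add(Add(-144, -1629), 10860) = Add(-1773, 10860) = 9087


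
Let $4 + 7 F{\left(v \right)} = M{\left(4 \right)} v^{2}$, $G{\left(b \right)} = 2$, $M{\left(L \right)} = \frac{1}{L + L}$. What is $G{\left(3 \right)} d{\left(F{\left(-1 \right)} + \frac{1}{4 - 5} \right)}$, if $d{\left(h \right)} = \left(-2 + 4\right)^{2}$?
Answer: $8$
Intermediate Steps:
$M{\left(L \right)} = \frac{1}{2 L}$
$F{\left(v \right)} = - \frac{4}{7} + \frac{v^{2}}{56}$ ($F{\left(v \right)} = - \frac{4}{7} + \frac{\frac{1}{2 \cdot 4} v^{2}}{7} = - \frac{4}{7} + \frac{\frac{1}{2} \cdot \frac{1}{4} v^{2}}{7} = - \frac{4}{7} + \frac{\frac{1}{8} v^{2}}{7} = - \frac{4}{7} + \frac{v^{2}}{56}$)
$d{\left(h \right)} = 4$ ($d{\left(h \right)} = 2^{2} = 4$)
$G{\left(3 \right)} d{\left(F{\left(-1 \right)} + \frac{1}{4 - 5} \right)} = 2 \cdot 4 = 8$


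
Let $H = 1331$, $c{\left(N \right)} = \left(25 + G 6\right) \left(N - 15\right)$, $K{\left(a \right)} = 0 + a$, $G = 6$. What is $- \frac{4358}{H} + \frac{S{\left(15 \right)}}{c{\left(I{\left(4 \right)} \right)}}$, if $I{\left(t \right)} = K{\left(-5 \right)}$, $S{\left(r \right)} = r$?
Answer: $- \frac{1067345}{324764} \approx -3.2865$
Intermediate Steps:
$K{\left(a \right)} = a$
$I{\left(t \right)} = -5$
$c{\left(N \right)} = -915 + 61 N$ ($c{\left(N \right)} = \left(25 + 6 \cdot 6\right) \left(N - 15\right) = \left(25 + 36\right) \left(-15 + N\right) = 61 \left(-15 + N\right) = -915 + 61 N$)
$- \frac{4358}{H} + \frac{S{\left(15 \right)}}{c{\left(I{\left(4 \right)} \right)}} = - \frac{4358}{1331} + \frac{15}{-915 + 61 \left(-5\right)} = \left(-4358\right) \frac{1}{1331} + \frac{15}{-915 - 305} = - \frac{4358}{1331} + \frac{15}{-1220} = - \frac{4358}{1331} + 15 \left(- \frac{1}{1220}\right) = - \frac{4358}{1331} - \frac{3}{244} = - \frac{1067345}{324764}$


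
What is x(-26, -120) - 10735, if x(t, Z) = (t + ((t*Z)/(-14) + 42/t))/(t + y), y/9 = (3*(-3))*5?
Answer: -421014642/39221 ≈ -10734.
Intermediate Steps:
y = -405 (y = 9*((3*(-3))*5) = 9*(-9*5) = 9*(-45) = -405)
x(t, Z) = (t + 42/t - Z*t/14)/(-405 + t) (x(t, Z) = (t + ((t*Z)/(-14) + 42/t))/(t - 405) = (t + ((Z*t)*(-1/14) + 42/t))/(-405 + t) = (t + (-Z*t/14 + 42/t))/(-405 + t) = (t + (42/t - Z*t/14))/(-405 + t) = (t + 42/t - Z*t/14)/(-405 + t))
x(-26, -120) - 10735 = (42 + (-26)² - 1/14*(-120)*(-26)²)/((-26)*(-405 - 26)) - 10735 = -1/26*(42 + 676 - 1/14*(-120)*676)/(-431) - 10735 = -1/26*(-1/431)*(42 + 676 + 40560/7) - 10735 = -1/26*(-1/431)*45586/7 - 10735 = 22793/39221 - 10735 = -421014642/39221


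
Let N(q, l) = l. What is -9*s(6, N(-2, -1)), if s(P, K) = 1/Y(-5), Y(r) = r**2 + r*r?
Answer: -9/50 ≈ -0.18000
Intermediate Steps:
Y(r) = 2*r**2 (Y(r) = r**2 + r**2 = 2*r**2)
s(P, K) = 1/50 (s(P, K) = 1/(2*(-5)**2) = 1/(2*25) = 1/50)
-9*s(6, N(-2, -1)) = -9*1/50 = -9/50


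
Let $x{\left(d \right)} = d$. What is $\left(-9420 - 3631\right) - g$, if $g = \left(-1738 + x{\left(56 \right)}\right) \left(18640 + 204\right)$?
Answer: $31682557$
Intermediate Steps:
$g = -31695608$ ($g = \left(-1738 + 56\right) \left(18640 + 204\right) = \left(-1682\right) 18844 = -31695608$)
$\left(-9420 - 3631\right) - g = \left(-9420 - 3631\right) - -31695608 = \left(-9420 - 3631\right) + 31695608 = -13051 + 31695608 = 31682557$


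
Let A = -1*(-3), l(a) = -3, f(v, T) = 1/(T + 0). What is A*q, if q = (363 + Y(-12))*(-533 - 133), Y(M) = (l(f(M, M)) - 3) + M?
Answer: -689310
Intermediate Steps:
f(v, T) = 1/T
Y(M) = -6 + M (Y(M) = (-3 - 3) + M = -6 + M)
A = 3
q = -229770 (q = (363 + (-6 - 12))*(-533 - 133) = (363 - 18)*(-666) = 345*(-666) = -229770)
A*q = 3*(-229770) = -689310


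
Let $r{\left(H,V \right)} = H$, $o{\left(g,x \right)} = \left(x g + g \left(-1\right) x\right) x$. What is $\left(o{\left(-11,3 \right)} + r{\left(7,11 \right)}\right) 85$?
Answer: $595$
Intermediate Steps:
$o{\left(g,x \right)} = 0$ ($o{\left(g,x \right)} = \left(g x + - g x\right) x = \left(g x - g x\right) x = 0 x = 0$)
$\left(o{\left(-11,3 \right)} + r{\left(7,11 \right)}\right) 85 = \left(0 + 7\right) 85 = 7 \cdot 85 = 595$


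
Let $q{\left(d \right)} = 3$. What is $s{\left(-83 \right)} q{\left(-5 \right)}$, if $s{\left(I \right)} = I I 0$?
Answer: $0$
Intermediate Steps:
$s{\left(I \right)} = 0$ ($s{\left(I \right)} = I^{2} \cdot 0 = 0$)
$s{\left(-83 \right)} q{\left(-5 \right)} = 0 \cdot 3 = 0$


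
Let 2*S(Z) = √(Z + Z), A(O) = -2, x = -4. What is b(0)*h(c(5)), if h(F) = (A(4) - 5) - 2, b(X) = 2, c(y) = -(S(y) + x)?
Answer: -18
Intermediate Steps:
S(Z) = √2*√Z/2 (S(Z) = √(Z + Z)/2 = √(2*Z)/2 = (√2*√Z)/2 = √2*√Z/2)
c(y) = 4 - √2*√y/2 (c(y) = -(√2*√y/2 - 4) = -(-4 + √2*√y/2) = 4 - √2*√y/2)
h(F) = -9 (h(F) = (-2 - 5) - 2 = -7 - 2 = -9)
b(0)*h(c(5)) = 2*(-9) = -18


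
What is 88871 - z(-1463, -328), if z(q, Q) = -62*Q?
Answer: 68535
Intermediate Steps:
88871 - z(-1463, -328) = 88871 - (-62)*(-328) = 88871 - 1*20336 = 88871 - 20336 = 68535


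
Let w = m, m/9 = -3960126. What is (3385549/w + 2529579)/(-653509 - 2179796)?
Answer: -90157060717037/100982203167870 ≈ -0.89280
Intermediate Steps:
m = -35641134 (m = 9*(-3960126) = -35641134)
w = -35641134
(3385549/w + 2529579)/(-653509 - 2179796) = (3385549/(-35641134) + 2529579)/(-653509 - 2179796) = (3385549*(-1/35641134) + 2529579)/(-2833305) = (-3385549/35641134 + 2529579)*(-1/2833305) = (90157060717037/35641134)*(-1/2833305) = -90157060717037/100982203167870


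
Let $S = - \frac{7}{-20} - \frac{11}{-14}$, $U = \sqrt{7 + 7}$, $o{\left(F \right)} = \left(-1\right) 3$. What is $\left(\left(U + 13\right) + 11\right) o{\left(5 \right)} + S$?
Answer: $- \frac{9921}{140} - 3 \sqrt{14} \approx -82.089$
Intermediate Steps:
$o{\left(F \right)} = -3$
$U = \sqrt{14} \approx 3.7417$
$S = \frac{159}{140}$ ($S = \left(-7\right) \left(- \frac{1}{20}\right) - - \frac{11}{14} = \frac{7}{20} + \frac{11}{14} = \frac{159}{140} \approx 1.1357$)
$\left(\left(U + 13\right) + 11\right) o{\left(5 \right)} + S = \left(\left(\sqrt{14} + 13\right) + 11\right) \left(-3\right) + \frac{159}{140} = \left(\left(13 + \sqrt{14}\right) + 11\right) \left(-3\right) + \frac{159}{140} = \left(24 + \sqrt{14}\right) \left(-3\right) + \frac{159}{140} = \left(-72 - 3 \sqrt{14}\right) + \frac{159}{140} = - \frac{9921}{140} - 3 \sqrt{14}$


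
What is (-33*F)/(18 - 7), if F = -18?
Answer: 54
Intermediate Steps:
(-33*F)/(18 - 7) = (-33*(-18))/(18 - 7) = 594/11 = 594*(1/11) = 54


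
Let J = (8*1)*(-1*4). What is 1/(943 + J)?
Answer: 1/911 ≈ 0.0010977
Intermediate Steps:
J = -32 (J = 8*(-4) = -32)
1/(943 + J) = 1/(943 - 32) = 1/911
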